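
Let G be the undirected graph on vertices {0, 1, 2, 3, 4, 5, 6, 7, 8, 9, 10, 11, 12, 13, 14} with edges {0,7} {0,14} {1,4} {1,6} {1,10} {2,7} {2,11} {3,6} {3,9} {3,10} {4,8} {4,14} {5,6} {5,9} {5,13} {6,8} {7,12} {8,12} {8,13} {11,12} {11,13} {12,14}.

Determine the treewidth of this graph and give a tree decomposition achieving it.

Treewidth 3.
One optimal decomposition is:
Bags: B1 = {1, 3, 9, 10}  B2 = {1, 3, 6, 9}  B3 = {1, 5, 6, 9}  B4 = {1, 4, 5, 6}  B5 = {4, 5, 6, 8}  B6 = {4, 5, 8, 13}  B7 = {4, 8, 13, 14}  B8 = {8, 12, 13, 14}  B9 = {11, 12, 13, 14}  B10 = {0, 11, 12, 14}  B11 = {0, 7, 11, 12}  B12 = {0, 2, 7, 11}
Tree: B1–B2, B2–B3, B3–B4, B4–B5, B5–B6, B6–B7, B7–B8, B8–B9, B9–B10, B10–B11, B11–B12

Each bag holds 4 vertices, so the decomposition has width 3, which upper-bounds the treewidth. For the lower bound: the 4 vertex sets {3,9,10}, {1}, {6}, {4,5,8,13} are disjoint, each induces a connected subgraph, and every pair is joined by at least one edge of G. Contracting each set to a single vertex therefore yields K_{4} as a minor, and since treewidth is minor-monotone, tw(G) ≥ tw(K_{4}) = 3. Therefore the treewidth is 3.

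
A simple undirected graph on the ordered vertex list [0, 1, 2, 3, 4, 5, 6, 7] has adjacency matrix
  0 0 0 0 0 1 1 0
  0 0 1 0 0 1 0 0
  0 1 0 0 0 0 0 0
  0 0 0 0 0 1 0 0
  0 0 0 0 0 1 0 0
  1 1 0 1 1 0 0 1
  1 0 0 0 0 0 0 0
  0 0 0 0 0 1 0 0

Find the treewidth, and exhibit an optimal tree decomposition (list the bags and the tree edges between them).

Every bag has size at most 2, so the width is 2 − 1 = 1 and tw(G) ≤ 1. Since G has at least one edge (e.g. 4–5), it is not an edgeless graph, so tw(G) ≥ 1. Combining the bounds, tw(G) = 1.

Treewidth 1.
One such decomposition:
Bags: B1 = {4, 5}  B2 = {5, 7}  B3 = {3, 5}  B4 = {0, 5}  B5 = {1, 5}  B6 = {1, 2}  B7 = {0, 6}
Tree: B1–B2, B1–B3, B1–B4, B4–B5, B5–B6, B4–B7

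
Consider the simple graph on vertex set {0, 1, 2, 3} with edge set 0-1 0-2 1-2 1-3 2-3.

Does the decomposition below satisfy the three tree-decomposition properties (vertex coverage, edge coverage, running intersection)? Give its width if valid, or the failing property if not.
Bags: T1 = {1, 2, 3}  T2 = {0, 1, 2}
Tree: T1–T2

Checking the three conditions: (i) the bags cover all of {0, 1, 2, 3}; (ii) for each edge, some bag contains both endpoints; (iii) the bags containing any fixed vertex form a subtree. All hold, so the decomposition is valid with width 3 − 1 = 2.

Yes; width 2.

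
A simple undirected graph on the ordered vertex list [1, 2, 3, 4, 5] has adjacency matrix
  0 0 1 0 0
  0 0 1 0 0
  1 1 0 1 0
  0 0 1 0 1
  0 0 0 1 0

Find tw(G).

A width-1 tree decomposition is:
Bags: B1 = {3, 4}  B2 = {2, 3}  B3 = {4, 5}  B4 = {1, 3}
Tree: B1–B2, B1–B3, B1–B4
Each bag holds 2 vertices, so the decomposition has width 1, which upper-bounds the treewidth. G has an edge, so its treewidth is at least 1. The upper and lower bounds meet at 1, so that is the treewidth.

1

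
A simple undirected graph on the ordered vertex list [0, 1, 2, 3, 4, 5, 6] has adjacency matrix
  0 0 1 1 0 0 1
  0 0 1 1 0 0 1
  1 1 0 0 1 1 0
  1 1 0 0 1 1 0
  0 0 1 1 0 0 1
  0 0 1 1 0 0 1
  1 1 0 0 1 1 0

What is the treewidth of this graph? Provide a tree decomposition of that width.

Treewidth 3.
One such decomposition:
Bags: B1 = {2, 3, 4, 6}  B2 = {0, 2, 3, 6}  B3 = {1, 2, 3, 6}  B4 = {2, 3, 5, 6}
Tree: B1–B2, B2–B3, B3–B4

Each bag holds 4 vertices, so the decomposition has width 3, which upper-bounds the treewidth. For the lower bound: the 4 vertex sets {3,4}, {0,2}, {6}, {1} are disjoint, each induces a connected subgraph, and every pair is joined by at least one edge of G. Contracting each set to a single vertex therefore yields K_{4} as a minor, and since treewidth is minor-monotone, tw(G) ≥ tw(K_{4}) = 3. The upper and lower bounds meet at 3, so that is the treewidth.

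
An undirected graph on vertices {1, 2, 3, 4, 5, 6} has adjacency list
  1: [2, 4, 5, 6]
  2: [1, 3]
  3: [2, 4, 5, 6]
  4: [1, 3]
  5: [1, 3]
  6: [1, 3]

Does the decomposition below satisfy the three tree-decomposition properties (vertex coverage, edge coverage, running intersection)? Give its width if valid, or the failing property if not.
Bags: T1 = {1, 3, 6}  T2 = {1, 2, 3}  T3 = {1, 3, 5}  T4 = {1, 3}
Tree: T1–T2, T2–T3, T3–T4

No — vertex 4 appears in no bag.

A tree decomposition must satisfy three properties: every vertex lies in some bag; for every edge, both endpoints lie together in some bag; and for every vertex, the bags containing it form a connected subtree. Here vertex 4 appears in no bag, so the decomposition is invalid.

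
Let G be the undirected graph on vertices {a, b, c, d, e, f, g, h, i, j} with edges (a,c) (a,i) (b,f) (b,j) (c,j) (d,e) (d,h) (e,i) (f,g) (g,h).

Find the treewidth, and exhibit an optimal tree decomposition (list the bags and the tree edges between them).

Treewidth 2.
One optimal decomposition is:
Bags: B1 = {b, f, j}  B2 = {f, g, j}  B3 = {g, h, j}  B4 = {d, h, j}  B5 = {d, e, j}  B6 = {e, i, j}  B7 = {a, i, j}  B8 = {a, c, j}
Tree: B1–B2, B2–B3, B3–B4, B4–B5, B5–B6, B6–B7, B7–B8

Every bag has size at most 3, so the width is 3 − 1 = 2 and tw(G) ≤ 2. Since j–b–f–g–h–d–e–i–a–c–j is a cycle in G, G is not acyclic. Forests are exactly the graphs of treewidth ≤ 1, so tw(G) ≥ 2. Hence tw(G) = 2 exactly.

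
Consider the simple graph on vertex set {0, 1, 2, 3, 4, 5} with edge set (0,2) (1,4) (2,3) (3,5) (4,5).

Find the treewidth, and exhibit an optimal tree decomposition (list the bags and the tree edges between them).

The largest bag has 2 vertices, giving width 1; this decomposition certifies tw(G) ≤ 1. G has an edge, so its treewidth is at least 1. The upper and lower bounds meet at 1, so that is the treewidth.

Treewidth 1.
Bags: B1 = {1, 4}  B2 = {4, 5}  B3 = {3, 5}  B4 = {2, 3}  B5 = {0, 2}
Tree: B1–B2, B2–B3, B3–B4, B4–B5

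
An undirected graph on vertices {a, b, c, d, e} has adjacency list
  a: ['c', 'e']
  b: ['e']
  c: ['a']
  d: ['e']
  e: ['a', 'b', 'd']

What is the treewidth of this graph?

1

A width-1 tree decomposition is:
Bags: B1 = {a, e}  B2 = {b, e}  B3 = {a, c}  B4 = {d, e}
Tree: B1–B2, B1–B3, B2–B4
Every bag has size at most 2, so the width is 2 − 1 = 1 and tw(G) ≤ 1. Since G has at least one edge (e.g. a–e), it is not an edgeless graph, so tw(G) ≥ 1. Hence tw(G) = 1 exactly.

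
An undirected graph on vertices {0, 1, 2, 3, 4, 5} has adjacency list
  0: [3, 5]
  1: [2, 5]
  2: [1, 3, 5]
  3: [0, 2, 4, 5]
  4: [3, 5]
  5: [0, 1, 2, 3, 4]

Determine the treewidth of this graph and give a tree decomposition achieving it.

Every bag has size at most 3, so the width is 3 − 1 = 2 and tw(G) ≤ 2. For the lower bound, the 3 vertices {1, 2, 5} are pairwise adjacent, and any tree decomposition puts a clique entirely inside one bag — forcing width ≥ 2. The upper and lower bounds meet at 2, so that is the treewidth.

Treewidth 2.
One such decomposition:
Bags: B1 = {2, 3, 5}  B2 = {3, 4, 5}  B3 = {1, 2, 5}  B4 = {0, 3, 5}
Tree: B1–B2, B1–B3, B1–B4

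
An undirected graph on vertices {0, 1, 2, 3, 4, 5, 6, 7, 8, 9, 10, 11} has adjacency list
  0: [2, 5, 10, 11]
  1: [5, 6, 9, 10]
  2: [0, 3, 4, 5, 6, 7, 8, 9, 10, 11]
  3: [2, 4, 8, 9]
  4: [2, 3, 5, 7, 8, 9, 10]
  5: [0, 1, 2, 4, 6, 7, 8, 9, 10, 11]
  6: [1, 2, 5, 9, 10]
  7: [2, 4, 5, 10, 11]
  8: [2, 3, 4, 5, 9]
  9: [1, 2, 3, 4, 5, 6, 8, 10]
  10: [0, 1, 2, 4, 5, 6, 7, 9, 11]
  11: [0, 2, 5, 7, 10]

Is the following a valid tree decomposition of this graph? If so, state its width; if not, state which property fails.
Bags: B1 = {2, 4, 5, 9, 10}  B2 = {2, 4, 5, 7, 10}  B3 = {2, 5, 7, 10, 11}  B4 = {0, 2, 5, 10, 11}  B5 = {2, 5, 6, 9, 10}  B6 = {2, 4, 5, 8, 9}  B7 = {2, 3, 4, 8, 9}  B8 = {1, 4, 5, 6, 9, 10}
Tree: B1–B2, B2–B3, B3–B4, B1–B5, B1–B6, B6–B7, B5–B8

A tree decomposition must satisfy three properties: every vertex lies in some bag; for every edge, both endpoints lie together in some bag; and for every vertex, the bags containing it form a connected subtree. Here bags containing vertex 4 are not connected in the tree, so the decomposition is invalid.

No — bags containing vertex 4 are not connected in the tree.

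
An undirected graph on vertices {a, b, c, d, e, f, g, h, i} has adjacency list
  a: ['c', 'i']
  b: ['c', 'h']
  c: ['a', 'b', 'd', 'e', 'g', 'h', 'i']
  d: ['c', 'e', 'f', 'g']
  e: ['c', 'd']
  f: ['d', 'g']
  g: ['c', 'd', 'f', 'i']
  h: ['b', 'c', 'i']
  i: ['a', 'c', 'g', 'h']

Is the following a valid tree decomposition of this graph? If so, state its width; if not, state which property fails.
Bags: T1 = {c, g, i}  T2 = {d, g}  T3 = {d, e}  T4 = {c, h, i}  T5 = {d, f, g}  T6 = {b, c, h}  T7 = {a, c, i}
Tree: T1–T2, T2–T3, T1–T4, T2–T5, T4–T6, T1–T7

A tree decomposition must satisfy three properties: every vertex lies in some bag; for every edge, both endpoints lie together in some bag; and for every vertex, the bags containing it form a connected subtree. Here edge (c,d) lies in no bag, so the decomposition is invalid.

No — edge (c,d) lies in no bag.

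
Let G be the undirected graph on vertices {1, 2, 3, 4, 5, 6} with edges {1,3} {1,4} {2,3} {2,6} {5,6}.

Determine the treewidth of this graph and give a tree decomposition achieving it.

Treewidth 1.
One such decomposition:
Bags: B1 = {5, 6}  B2 = {2, 6}  B3 = {2, 3}  B4 = {1, 3}  B5 = {1, 4}
Tree: B1–B2, B2–B3, B3–B4, B4–B5

Every bag has size at most 2, so the width is 2 − 1 = 1 and tw(G) ≤ 1. Any graph with an edge has treewidth ≥ 1, and G has the edge 5–6. The upper and lower bounds meet at 1, so that is the treewidth.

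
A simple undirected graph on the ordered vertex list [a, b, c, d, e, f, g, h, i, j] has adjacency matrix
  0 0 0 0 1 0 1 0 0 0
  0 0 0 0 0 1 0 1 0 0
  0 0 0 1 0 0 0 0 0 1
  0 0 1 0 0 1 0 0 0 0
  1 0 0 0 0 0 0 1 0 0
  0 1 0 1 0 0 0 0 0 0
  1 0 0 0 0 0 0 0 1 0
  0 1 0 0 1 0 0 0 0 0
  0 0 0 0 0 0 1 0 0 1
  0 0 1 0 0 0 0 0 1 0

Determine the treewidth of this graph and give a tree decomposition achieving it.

Treewidth 2.
One such decomposition:
Bags: B1 = {a, g, i}  B2 = {a, i, j}  B3 = {a, c, j}  B4 = {a, c, d}  B5 = {a, d, f}  B6 = {a, b, f}  B7 = {a, b, h}  B8 = {a, e, h}
Tree: B1–B2, B2–B3, B3–B4, B4–B5, B5–B6, B6–B7, B7–B8

The largest bag has 3 vertices, giving width 2; this decomposition certifies tw(G) ≤ 2. Since a–g–i–j–c–d–f–b–h–e–a is a cycle in G, G is not acyclic. Forests are exactly the graphs of treewidth ≤ 1, so tw(G) ≥ 2. The upper and lower bounds meet at 2, so that is the treewidth.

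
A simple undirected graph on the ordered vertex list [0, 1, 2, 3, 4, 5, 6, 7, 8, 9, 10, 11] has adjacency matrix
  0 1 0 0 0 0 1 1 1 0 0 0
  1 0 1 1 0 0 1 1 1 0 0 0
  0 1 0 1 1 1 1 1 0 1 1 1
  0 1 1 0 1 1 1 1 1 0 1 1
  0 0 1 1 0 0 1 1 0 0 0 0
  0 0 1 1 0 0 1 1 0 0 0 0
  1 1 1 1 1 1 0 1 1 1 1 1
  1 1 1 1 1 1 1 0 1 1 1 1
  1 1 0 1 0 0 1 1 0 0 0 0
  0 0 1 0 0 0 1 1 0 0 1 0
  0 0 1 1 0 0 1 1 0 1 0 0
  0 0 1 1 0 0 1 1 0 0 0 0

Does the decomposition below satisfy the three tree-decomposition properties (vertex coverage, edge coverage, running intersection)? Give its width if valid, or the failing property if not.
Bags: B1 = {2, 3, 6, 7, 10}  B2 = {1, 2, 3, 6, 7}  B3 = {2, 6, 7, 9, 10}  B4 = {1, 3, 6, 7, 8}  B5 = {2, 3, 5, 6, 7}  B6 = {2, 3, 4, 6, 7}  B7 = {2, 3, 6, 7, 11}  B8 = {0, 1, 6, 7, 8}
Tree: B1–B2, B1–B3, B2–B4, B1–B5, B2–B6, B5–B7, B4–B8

Every vertex of G appears in some bag (union = {0, 1, 2, 3, 4, 5, 6, 7, 8, 9, 10, 11}); every edge is covered by a bag; and for each vertex v the set of bags containing v is connected in the bag tree. The decomposition is therefore valid. The largest bag has 5 vertices, so the width is 4.

Yes; width 4.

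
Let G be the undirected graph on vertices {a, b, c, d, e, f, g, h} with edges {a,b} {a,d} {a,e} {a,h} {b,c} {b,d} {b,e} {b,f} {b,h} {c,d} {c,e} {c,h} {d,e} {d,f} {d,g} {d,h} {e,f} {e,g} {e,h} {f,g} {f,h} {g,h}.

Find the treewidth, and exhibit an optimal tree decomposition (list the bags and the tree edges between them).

The largest bag has 5 vertices, giving width 4; this decomposition certifies tw(G) ≤ 4. Conversely, {d, e, f, g, h} is a clique of size 5, and the vertices of any clique must share a bag in every tree decomposition; so some bag has ≥ 5 vertices and tw(G) ≥ 4. Combining the bounds, tw(G) = 4.

Treewidth 4.
Bags: B1 = {b, c, d, e, h}  B2 = {a, b, d, e, h}  B3 = {b, d, e, f, h}  B4 = {d, e, f, g, h}
Tree: B1–B2, B2–B3, B3–B4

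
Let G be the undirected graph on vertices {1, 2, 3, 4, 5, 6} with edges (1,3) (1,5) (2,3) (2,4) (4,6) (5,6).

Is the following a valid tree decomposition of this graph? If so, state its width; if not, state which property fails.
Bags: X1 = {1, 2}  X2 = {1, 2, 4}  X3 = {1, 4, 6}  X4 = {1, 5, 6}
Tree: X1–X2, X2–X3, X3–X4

A tree decomposition must satisfy three properties: every vertex lies in some bag; for every edge, both endpoints lie together in some bag; and for every vertex, the bags containing it form a connected subtree. Here vertex 3 appears in no bag, so the decomposition is invalid.

No — vertex 3 appears in no bag.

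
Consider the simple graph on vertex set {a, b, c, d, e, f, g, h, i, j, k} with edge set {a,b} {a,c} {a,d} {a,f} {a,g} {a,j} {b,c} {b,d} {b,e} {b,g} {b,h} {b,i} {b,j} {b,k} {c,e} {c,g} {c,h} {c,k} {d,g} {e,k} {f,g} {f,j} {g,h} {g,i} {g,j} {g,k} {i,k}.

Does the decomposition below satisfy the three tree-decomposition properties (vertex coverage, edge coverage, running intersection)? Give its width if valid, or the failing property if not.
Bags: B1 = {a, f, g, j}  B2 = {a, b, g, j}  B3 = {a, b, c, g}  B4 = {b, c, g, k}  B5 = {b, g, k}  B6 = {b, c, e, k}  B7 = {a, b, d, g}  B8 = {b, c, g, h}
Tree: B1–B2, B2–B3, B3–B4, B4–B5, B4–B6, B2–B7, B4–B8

A tree decomposition must satisfy three properties: every vertex lies in some bag; for every edge, both endpoints lie together in some bag; and for every vertex, the bags containing it form a connected subtree. Here vertex i appears in no bag, so the decomposition is invalid.

No — vertex i appears in no bag.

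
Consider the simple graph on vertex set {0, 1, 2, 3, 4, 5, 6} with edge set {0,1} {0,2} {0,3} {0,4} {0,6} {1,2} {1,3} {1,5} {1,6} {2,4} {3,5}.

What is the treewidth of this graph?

A width-2 tree decomposition is:
Bags: B1 = {0, 1, 3}  B2 = {1, 3, 5}  B3 = {0, 1, 6}  B4 = {0, 1, 2}  B5 = {0, 2, 4}
Tree: B1–B2, B1–B3, B1–B4, B4–B5
Every bag has size at most 3, so the width is 3 − 1 = 2 and tw(G) ≤ 2. For the lower bound, the 3 vertices {0, 1, 2} are pairwise adjacent, and any tree decomposition puts a clique entirely inside one bag — forcing width ≥ 2. Hence tw(G) = 2 exactly.

2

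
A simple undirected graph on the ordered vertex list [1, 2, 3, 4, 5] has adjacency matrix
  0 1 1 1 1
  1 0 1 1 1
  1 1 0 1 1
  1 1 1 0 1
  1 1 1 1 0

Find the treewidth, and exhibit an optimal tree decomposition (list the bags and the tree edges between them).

Treewidth 4.
One such decomposition:
Bags: B1 = {1, 2, 3, 4, 5}
Tree: (single bag)

A single bag containing all 5 vertices is trivially a valid decomposition of width 4. For the lower bound, the 5 vertices {1, 2, 3, 4, 5} are pairwise adjacent, and any tree decomposition puts a clique entirely inside one bag — forcing width ≥ 4. Therefore the treewidth is 4.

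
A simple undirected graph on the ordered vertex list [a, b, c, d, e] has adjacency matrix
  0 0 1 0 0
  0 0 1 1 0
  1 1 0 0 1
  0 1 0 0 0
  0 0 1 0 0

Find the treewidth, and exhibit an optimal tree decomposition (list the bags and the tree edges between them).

The largest bag has 2 vertices, giving width 1; this decomposition certifies tw(G) ≤ 1. Any graph with an edge has treewidth ≥ 1, and G has the edge a–c. The upper and lower bounds meet at 1, so that is the treewidth.

Treewidth 1.
One such decomposition:
Bags: B1 = {a, c}  B2 = {b, c}  B3 = {c, e}  B4 = {b, d}
Tree: B1–B2, B2–B3, B2–B4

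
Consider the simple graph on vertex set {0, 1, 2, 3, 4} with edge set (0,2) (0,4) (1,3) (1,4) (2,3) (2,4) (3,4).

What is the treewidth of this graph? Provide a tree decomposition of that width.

Each bag holds 3 vertices, so the decomposition has width 2, which upper-bounds the treewidth. On the other hand G contains the 3-clique {1, 3, 4}. A clique must lie in a single bag of any decomposition, so no decomposition can have width below 2. Therefore the treewidth is 2.

Treewidth 2.
Bags: B1 = {2, 3, 4}  B2 = {1, 3, 4}  B3 = {0, 2, 4}
Tree: B1–B2, B1–B3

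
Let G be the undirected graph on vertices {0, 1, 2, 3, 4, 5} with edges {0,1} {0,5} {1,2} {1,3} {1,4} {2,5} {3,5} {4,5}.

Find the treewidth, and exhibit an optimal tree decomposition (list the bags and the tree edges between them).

Treewidth 2.
Bags: B1 = {1, 4, 5}  B2 = {1, 2, 5}  B3 = {0, 1, 5}  B4 = {1, 3, 5}
Tree: B1–B2, B2–B3, B3–B4

The largest bag has 3 vertices, giving width 2; this decomposition certifies tw(G) ≤ 2. Since 5–4–1–2–5 is a cycle in G, G is not acyclic. Forests are exactly the graphs of treewidth ≤ 1, so tw(G) ≥ 2. Hence tw(G) = 2 exactly.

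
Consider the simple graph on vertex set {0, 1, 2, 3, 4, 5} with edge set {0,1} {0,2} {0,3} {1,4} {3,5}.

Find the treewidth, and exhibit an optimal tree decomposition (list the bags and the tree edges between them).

Treewidth 1.
One optimal decomposition is:
Bags: B1 = {3, 5}  B2 = {0, 3}  B3 = {0, 1}  B4 = {0, 2}  B5 = {1, 4}
Tree: B1–B2, B2–B3, B3–B4, B3–B5

The largest bag has 2 vertices, giving width 1; this decomposition certifies tw(G) ≤ 1. Since G has at least one edge (e.g. 5–3), it is not an edgeless graph, so tw(G) ≥ 1. The upper and lower bounds meet at 1, so that is the treewidth.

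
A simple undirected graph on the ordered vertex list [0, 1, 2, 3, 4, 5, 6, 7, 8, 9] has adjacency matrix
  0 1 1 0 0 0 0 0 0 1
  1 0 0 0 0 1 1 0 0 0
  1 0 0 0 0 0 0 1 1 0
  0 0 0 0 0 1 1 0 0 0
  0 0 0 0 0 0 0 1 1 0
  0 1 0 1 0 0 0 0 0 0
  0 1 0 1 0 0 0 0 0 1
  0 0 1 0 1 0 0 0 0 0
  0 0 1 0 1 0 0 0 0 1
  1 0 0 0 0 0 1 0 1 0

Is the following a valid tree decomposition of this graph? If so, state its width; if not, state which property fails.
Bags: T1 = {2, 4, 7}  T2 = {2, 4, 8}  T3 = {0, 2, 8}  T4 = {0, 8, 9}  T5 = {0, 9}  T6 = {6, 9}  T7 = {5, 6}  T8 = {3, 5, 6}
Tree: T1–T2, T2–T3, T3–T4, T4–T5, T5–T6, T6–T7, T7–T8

A tree decomposition must satisfy three properties: every vertex lies in some bag; for every edge, both endpoints lie together in some bag; and for every vertex, the bags containing it form a connected subtree. Here vertex 1 appears in no bag, so the decomposition is invalid.

No — vertex 1 appears in no bag.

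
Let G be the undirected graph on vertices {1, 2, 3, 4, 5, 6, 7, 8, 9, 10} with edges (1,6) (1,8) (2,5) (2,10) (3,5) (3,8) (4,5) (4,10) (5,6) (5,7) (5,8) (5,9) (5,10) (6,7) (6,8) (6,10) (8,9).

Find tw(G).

A width-2 tree decomposition is:
Bags: B1 = {5, 6, 8}  B2 = {1, 6, 8}  B3 = {3, 5, 8}  B4 = {5, 6, 10}  B5 = {4, 5, 10}  B6 = {5, 6, 7}  B7 = {5, 8, 9}  B8 = {2, 5, 10}
Tree: B1–B2, B1–B3, B1–B4, B4–B5, B4–B6, B3–B7, B5–B8
Every bag has size at most 3, so the width is 3 − 1 = 2 and tw(G) ≤ 2. Conversely, {1, 6, 8} is a clique of size 3, and the vertices of any clique must share a bag in every tree decomposition; so some bag has ≥ 3 vertices and tw(G) ≥ 2. Combining the bounds, tw(G) = 2.

2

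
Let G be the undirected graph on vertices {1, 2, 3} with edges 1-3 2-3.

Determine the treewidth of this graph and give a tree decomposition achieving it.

The largest bag has 2 vertices, giving width 1; this decomposition certifies tw(G) ≤ 1. G has an edge, so its treewidth is at least 1. Therefore the treewidth is 1.

Treewidth 1.
One optimal decomposition is:
Bags: B1 = {2, 3}  B2 = {1, 3}
Tree: B1–B2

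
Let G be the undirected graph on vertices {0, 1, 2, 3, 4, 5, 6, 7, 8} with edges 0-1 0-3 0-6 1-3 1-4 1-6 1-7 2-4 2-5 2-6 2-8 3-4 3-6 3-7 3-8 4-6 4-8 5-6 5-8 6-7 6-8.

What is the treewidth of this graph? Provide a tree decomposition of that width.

Treewidth 3.
One optimal decomposition is:
Bags: B1 = {2, 4, 6, 8}  B2 = {2, 5, 6, 8}  B3 = {3, 4, 6, 8}  B4 = {1, 3, 4, 6}  B5 = {0, 1, 3, 6}  B6 = {1, 3, 6, 7}
Tree: B1–B2, B1–B3, B3–B4, B4–B5, B5–B6

Every bag has size at most 4, so the width is 4 − 1 = 3 and tw(G) ≤ 3. On the other hand G contains the 4-clique {2, 4, 6, 8}. A clique must lie in a single bag of any decomposition, so no decomposition can have width below 3. Hence tw(G) = 3 exactly.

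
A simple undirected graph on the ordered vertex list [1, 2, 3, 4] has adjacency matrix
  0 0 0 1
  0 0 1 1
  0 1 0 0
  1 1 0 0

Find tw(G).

A width-1 tree decomposition is:
Bags: B1 = {2, 4}  B2 = {1, 4}  B3 = {2, 3}
Tree: B1–B2, B1–B3
Each bag holds 2 vertices, so the decomposition has width 1, which upper-bounds the treewidth. Any graph with an edge has treewidth ≥ 1, and G has the edge 2–4. The upper and lower bounds meet at 1, so that is the treewidth.

1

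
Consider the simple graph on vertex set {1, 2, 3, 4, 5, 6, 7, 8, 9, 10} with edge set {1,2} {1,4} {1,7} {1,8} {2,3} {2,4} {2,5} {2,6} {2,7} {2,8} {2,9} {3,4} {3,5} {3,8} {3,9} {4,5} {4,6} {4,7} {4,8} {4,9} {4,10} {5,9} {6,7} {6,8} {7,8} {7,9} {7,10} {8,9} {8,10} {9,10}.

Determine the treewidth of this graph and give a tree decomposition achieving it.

The largest bag has 5 vertices, giving width 4; this decomposition certifies tw(G) ≤ 4. For the lower bound, the 5 vertices {2, 3, 4, 8, 9} are pairwise adjacent, and any tree decomposition puts a clique entirely inside one bag — forcing width ≥ 4. Hence tw(G) = 4 exactly.

Treewidth 4.
Bags: B1 = {2, 4, 6, 7, 8}  B2 = {2, 4, 7, 8, 9}  B3 = {2, 3, 4, 8, 9}  B4 = {4, 7, 8, 9, 10}  B5 = {1, 2, 4, 7, 8}  B6 = {2, 3, 4, 5, 9}
Tree: B1–B2, B2–B3, B2–B4, B2–B5, B3–B6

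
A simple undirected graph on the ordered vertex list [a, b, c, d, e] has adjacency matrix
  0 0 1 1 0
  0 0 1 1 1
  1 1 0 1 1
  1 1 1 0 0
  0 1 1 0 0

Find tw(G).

2

A width-2 tree decomposition is:
Bags: B1 = {b, c, d}  B2 = {b, c, e}  B3 = {a, c, d}
Tree: B1–B2, B1–B3
Each bag holds 3 vertices, so the decomposition has width 2, which upper-bounds the treewidth. For the lower bound, the 3 vertices {a, c, d} are pairwise adjacent, and any tree decomposition puts a clique entirely inside one bag — forcing width ≥ 2. Therefore the treewidth is 2.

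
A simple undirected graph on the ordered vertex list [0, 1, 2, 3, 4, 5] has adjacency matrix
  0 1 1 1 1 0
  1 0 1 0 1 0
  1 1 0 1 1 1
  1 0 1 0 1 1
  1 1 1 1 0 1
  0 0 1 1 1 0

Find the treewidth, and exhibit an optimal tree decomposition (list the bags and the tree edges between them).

Each bag holds 4 vertices, so the decomposition has width 3, which upper-bounds the treewidth. For the lower bound, the 4 vertices {0, 1, 2, 4} are pairwise adjacent, and any tree decomposition puts a clique entirely inside one bag — forcing width ≥ 3. Hence tw(G) = 3 exactly.

Treewidth 3.
One such decomposition:
Bags: B1 = {0, 1, 2, 4}  B2 = {0, 2, 3, 4}  B3 = {2, 3, 4, 5}
Tree: B1–B2, B2–B3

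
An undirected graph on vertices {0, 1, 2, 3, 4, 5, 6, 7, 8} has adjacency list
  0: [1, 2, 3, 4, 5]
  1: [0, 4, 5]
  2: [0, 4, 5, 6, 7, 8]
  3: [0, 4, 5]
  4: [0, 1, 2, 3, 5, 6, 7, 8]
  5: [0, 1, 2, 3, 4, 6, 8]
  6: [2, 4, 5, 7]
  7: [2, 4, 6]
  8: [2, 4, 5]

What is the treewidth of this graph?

A width-3 tree decomposition is:
Bags: B1 = {0, 2, 4, 5}  B2 = {0, 1, 4, 5}  B3 = {2, 4, 5, 8}  B4 = {2, 4, 5, 6}  B5 = {2, 4, 6, 7}  B6 = {0, 3, 4, 5}
Tree: B1–B2, B1–B3, B3–B4, B4–B5, B2–B6
Every bag has size at most 4, so the width is 4 − 1 = 3 and tw(G) ≤ 3. On the other hand G contains the 4-clique {0, 1, 4, 5}. A clique must lie in a single bag of any decomposition, so no decomposition can have width below 3. Therefore the treewidth is 3.

3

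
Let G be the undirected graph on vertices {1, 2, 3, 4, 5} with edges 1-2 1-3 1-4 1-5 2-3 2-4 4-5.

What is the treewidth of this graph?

2

A width-2 tree decomposition is:
Bags: B1 = {1, 4, 5}  B2 = {1, 2, 4}  B3 = {1, 2, 3}
Tree: B1–B2, B2–B3
Each bag holds 3 vertices, so the decomposition has width 2, which upper-bounds the treewidth. Conversely, {1, 2, 3} is a clique of size 3, and the vertices of any clique must share a bag in every tree decomposition; so some bag has ≥ 3 vertices and tw(G) ≥ 2. The upper and lower bounds meet at 2, so that is the treewidth.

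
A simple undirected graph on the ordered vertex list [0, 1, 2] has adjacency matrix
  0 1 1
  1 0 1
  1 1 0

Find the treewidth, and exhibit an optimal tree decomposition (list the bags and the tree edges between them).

A single bag containing all 3 vertices is trivially a valid decomposition of width 2. For the lower bound, the 3 vertices {0, 1, 2} are pairwise adjacent, and any tree decomposition puts a clique entirely inside one bag — forcing width ≥ 2. Combining the bounds, tw(G) = 2.

Treewidth 2.
One optimal decomposition is:
Bags: B1 = {0, 1, 2}
Tree: (single bag)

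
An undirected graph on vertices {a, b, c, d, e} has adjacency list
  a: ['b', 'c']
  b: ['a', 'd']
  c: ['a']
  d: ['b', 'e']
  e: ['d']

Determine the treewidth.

A width-1 tree decomposition is:
Bags: B1 = {b, d}  B2 = {a, b}  B3 = {d, e}  B4 = {a, c}
Tree: B1–B2, B1–B3, B2–B4
The largest bag has 2 vertices, giving width 1; this decomposition certifies tw(G) ≤ 1. G has an edge, so its treewidth is at least 1. Combining the bounds, tw(G) = 1.

1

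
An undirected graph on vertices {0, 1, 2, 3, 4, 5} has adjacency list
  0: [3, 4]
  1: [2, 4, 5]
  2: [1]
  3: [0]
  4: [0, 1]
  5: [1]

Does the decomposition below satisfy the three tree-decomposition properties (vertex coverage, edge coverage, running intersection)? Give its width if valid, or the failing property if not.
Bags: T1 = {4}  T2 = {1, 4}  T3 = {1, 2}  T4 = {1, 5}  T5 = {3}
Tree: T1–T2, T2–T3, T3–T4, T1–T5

A tree decomposition must satisfy three properties: every vertex lies in some bag; for every edge, both endpoints lie together in some bag; and for every vertex, the bags containing it form a connected subtree. Here vertex 0 appears in no bag, so the decomposition is invalid.

No — vertex 0 appears in no bag.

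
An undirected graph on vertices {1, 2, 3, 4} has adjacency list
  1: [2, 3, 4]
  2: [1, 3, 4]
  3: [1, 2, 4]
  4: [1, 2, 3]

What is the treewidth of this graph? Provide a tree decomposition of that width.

Treewidth 3.
Bags: B1 = {1, 2, 3, 4}
Tree: (single bag)

A single bag containing all 4 vertices is trivially a valid decomposition of width 3. For the lower bound, the 4 vertices {1, 2, 3, 4} are pairwise adjacent, and any tree decomposition puts a clique entirely inside one bag — forcing width ≥ 3. The upper and lower bounds meet at 3, so that is the treewidth.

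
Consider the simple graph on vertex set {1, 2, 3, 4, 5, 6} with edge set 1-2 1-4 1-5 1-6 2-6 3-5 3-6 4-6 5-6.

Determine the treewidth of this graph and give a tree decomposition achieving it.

Treewidth 2.
One optimal decomposition is:
Bags: B1 = {1, 5, 6}  B2 = {3, 5, 6}  B3 = {1, 4, 6}  B4 = {1, 2, 6}
Tree: B1–B2, B1–B3, B3–B4

The largest bag has 3 vertices, giving width 2; this decomposition certifies tw(G) ≤ 2. On the other hand G contains the 3-clique {1, 2, 6}. A clique must lie in a single bag of any decomposition, so no decomposition can have width below 2. Hence tw(G) = 2 exactly.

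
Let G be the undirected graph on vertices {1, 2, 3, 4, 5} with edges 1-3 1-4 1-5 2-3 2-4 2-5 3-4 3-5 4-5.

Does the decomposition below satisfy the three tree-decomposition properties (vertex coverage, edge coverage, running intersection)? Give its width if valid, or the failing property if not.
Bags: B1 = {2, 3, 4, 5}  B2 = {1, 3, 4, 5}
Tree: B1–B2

Every vertex of G appears in some bag (union = {1, 2, 3, 4, 5}); every edge is covered by a bag; and for each vertex v the set of bags containing v is connected in the bag tree. The decomposition is therefore valid. The largest bag has 4 vertices, so the width is 3.

Yes; width 3.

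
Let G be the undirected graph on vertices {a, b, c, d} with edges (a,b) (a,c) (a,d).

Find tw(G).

1

A width-1 tree decomposition is:
Bags: B1 = {a, d}  B2 = {a, c}  B3 = {a, b}
Tree: B1–B2, B1–B3
The largest bag has 2 vertices, giving width 1; this decomposition certifies tw(G) ≤ 1. Any graph with an edge has treewidth ≥ 1, and G has the edge d–a. Hence tw(G) = 1 exactly.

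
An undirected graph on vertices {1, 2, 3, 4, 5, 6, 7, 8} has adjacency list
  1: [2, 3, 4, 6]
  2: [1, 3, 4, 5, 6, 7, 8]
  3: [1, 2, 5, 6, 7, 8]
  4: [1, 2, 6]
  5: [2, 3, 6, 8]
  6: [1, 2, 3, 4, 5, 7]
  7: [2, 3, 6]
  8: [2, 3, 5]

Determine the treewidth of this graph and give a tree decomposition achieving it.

Treewidth 3.
One optimal decomposition is:
Bags: B1 = {2, 3, 5, 6}  B2 = {1, 2, 3, 6}  B3 = {2, 3, 6, 7}  B4 = {2, 3, 5, 8}  B5 = {1, 2, 4, 6}
Tree: B1–B2, B1–B3, B1–B4, B2–B5

Every bag has size at most 4, so the width is 4 − 1 = 3 and tw(G) ≤ 3. For the lower bound, the 4 vertices {2, 3, 5, 8} are pairwise adjacent, and any tree decomposition puts a clique entirely inside one bag — forcing width ≥ 3. Therefore the treewidth is 3.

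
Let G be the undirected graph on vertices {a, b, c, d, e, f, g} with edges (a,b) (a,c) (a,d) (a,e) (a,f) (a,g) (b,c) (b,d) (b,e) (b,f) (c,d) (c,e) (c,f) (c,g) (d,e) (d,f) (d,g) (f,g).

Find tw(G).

4

A width-4 tree decomposition is:
Bags: B1 = {a, b, c, d, f}  B2 = {a, c, d, f, g}  B3 = {a, b, c, d, e}
Tree: B1–B2, B1–B3
Every bag has size at most 5, so the width is 5 − 1 = 4 and tw(G) ≤ 4. On the other hand G contains the 5-clique {a, b, c, d, e}. A clique must lie in a single bag of any decomposition, so no decomposition can have width below 4. The upper and lower bounds meet at 4, so that is the treewidth.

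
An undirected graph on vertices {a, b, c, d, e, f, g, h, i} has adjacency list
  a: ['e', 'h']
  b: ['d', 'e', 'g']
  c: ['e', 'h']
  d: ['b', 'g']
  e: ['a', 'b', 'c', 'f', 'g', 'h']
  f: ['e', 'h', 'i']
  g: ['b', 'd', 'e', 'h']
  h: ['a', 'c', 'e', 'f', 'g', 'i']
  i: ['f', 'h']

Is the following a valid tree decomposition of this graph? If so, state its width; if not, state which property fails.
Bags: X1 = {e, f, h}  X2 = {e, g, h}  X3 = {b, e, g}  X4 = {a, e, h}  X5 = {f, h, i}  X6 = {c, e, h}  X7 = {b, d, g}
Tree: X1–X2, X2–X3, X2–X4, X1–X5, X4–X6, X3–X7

Yes; width 2.

Checking the three conditions: (i) the bags cover all of {a, b, c, d, e, f, g, h, i}; (ii) for each edge, some bag contains both endpoints; (iii) the bags containing any fixed vertex form a subtree. All hold, so the decomposition is valid with width 3 − 1 = 2.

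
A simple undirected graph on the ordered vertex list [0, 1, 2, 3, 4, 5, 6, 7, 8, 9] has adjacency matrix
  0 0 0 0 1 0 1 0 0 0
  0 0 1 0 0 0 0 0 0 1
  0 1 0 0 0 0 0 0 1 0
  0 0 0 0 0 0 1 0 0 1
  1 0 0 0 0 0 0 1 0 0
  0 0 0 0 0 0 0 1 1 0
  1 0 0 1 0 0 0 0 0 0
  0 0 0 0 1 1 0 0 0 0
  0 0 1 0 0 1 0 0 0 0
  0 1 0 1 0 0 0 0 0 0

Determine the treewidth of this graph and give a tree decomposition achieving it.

Treewidth 2.
Bags: B1 = {2, 5, 8}  B2 = {2, 5, 7}  B3 = {2, 4, 7}  B4 = {0, 2, 4}  B5 = {0, 2, 6}  B6 = {2, 3, 6}  B7 = {2, 3, 9}  B8 = {1, 2, 9}
Tree: B1–B2, B2–B3, B3–B4, B4–B5, B5–B6, B6–B7, B7–B8

The largest bag has 3 vertices, giving width 2; this decomposition certifies tw(G) ≤ 2. For the lower bound, G contains the cycle 2–8–5–7–4–0–6–3–9–1–2, so G is not a forest; only forests have treewidth ≤ 1, hence tw(G) ≥ 2. The upper and lower bounds meet at 2, so that is the treewidth.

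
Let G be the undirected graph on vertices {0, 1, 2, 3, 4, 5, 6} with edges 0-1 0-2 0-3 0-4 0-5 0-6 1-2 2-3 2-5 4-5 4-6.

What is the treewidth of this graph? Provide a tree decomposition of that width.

The largest bag has 3 vertices, giving width 2; this decomposition certifies tw(G) ≤ 2. On the other hand G contains the 3-clique {0, 1, 2}. A clique must lie in a single bag of any decomposition, so no decomposition can have width below 2. The upper and lower bounds meet at 2, so that is the treewidth.

Treewidth 2.
One such decomposition:
Bags: B1 = {0, 2, 5}  B2 = {0, 1, 2}  B3 = {0, 4, 5}  B4 = {0, 4, 6}  B5 = {0, 2, 3}
Tree: B1–B2, B1–B3, B3–B4, B1–B5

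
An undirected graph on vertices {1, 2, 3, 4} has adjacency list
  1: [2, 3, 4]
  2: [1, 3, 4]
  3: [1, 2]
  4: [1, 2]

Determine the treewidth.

A width-2 tree decomposition is:
Bags: B1 = {1, 2, 4}  B2 = {1, 2, 3}
Tree: B1–B2
The largest bag has 3 vertices, giving width 2; this decomposition certifies tw(G) ≤ 2. For the lower bound, the 3 vertices {1, 2, 3} are pairwise adjacent, and any tree decomposition puts a clique entirely inside one bag — forcing width ≥ 2. Combining the bounds, tw(G) = 2.

2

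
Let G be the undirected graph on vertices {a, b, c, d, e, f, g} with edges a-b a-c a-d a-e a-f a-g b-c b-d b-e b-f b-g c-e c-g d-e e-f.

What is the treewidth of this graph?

3

A width-3 tree decomposition is:
Bags: B1 = {a, b, c, e}  B2 = {a, b, d, e}  B3 = {a, b, c, g}  B4 = {a, b, e, f}
Tree: B1–B2, B1–B3, B1–B4
Each bag holds 4 vertices, so the decomposition has width 3, which upper-bounds the treewidth. For the lower bound, the 4 vertices {a, b, c, g} are pairwise adjacent, and any tree decomposition puts a clique entirely inside one bag — forcing width ≥ 3. Therefore the treewidth is 3.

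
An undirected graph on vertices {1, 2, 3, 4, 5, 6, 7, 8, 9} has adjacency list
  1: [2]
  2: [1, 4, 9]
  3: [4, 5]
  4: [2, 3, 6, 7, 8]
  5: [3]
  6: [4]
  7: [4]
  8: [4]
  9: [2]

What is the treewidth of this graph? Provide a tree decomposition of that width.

Treewidth 1.
One such decomposition:
Bags: B1 = {4, 8}  B2 = {3, 4}  B3 = {4, 7}  B4 = {2, 4}  B5 = {3, 5}  B6 = {2, 9}  B7 = {1, 2}  B8 = {4, 6}
Tree: B1–B2, B1–B3, B2–B4, B2–B5, B4–B6, B4–B7, B4–B8

Each bag holds 2 vertices, so the decomposition has width 1, which upper-bounds the treewidth. Since G has at least one edge (e.g. 4–8), it is not an edgeless graph, so tw(G) ≥ 1. The upper and lower bounds meet at 1, so that is the treewidth.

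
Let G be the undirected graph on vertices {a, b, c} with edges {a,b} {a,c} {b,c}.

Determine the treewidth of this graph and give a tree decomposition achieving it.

Treewidth 2.
One such decomposition:
Bags: B1 = {a, b, c}
Tree: (single bag)

A single bag containing all 3 vertices is trivially a valid decomposition of width 2. On the other hand G contains the 3-clique {a, b, c}. A clique must lie in a single bag of any decomposition, so no decomposition can have width below 2. The upper and lower bounds meet at 2, so that is the treewidth.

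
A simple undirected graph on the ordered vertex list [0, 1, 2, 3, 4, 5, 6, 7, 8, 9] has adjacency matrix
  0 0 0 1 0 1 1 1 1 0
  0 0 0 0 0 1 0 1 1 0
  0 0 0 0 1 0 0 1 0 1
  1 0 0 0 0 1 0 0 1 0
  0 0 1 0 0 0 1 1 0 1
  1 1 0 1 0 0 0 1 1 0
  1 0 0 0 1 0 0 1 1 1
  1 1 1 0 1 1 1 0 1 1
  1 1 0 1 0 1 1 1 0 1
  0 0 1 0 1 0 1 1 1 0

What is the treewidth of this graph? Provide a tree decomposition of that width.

Treewidth 3.
One such decomposition:
Bags: B1 = {4, 6, 7, 9}  B2 = {6, 7, 8, 9}  B3 = {0, 6, 7, 8}  B4 = {0, 5, 7, 8}  B5 = {1, 5, 7, 8}  B6 = {2, 4, 7, 9}  B7 = {0, 3, 5, 8}
Tree: B1–B2, B2–B3, B3–B4, B4–B5, B1–B6, B4–B7

Every bag has size at most 4, so the width is 4 − 1 = 3 and tw(G) ≤ 3. On the other hand G contains the 4-clique {0, 3, 5, 8}. A clique must lie in a single bag of any decomposition, so no decomposition can have width below 3. Therefore the treewidth is 3.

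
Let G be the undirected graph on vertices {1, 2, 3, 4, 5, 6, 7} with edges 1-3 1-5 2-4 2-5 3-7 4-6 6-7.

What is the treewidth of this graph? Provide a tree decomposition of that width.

Treewidth 2.
One optimal decomposition is:
Bags: B1 = {3, 6, 7}  B2 = {3, 4, 6}  B3 = {2, 3, 4}  B4 = {2, 3, 5}  B5 = {1, 3, 5}
Tree: B1–B2, B2–B3, B3–B4, B4–B5

The largest bag has 3 vertices, giving width 2; this decomposition certifies tw(G) ≤ 2. Since 3–7–6–4–2–5–1–3 is a cycle in G, G is not acyclic. Forests are exactly the graphs of treewidth ≤ 1, so tw(G) ≥ 2. Hence tw(G) = 2 exactly.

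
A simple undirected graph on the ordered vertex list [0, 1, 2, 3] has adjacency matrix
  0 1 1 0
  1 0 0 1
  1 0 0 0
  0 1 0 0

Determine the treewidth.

A width-1 tree decomposition is:
Bags: B1 = {0, 2}  B2 = {0, 1}  B3 = {1, 3}
Tree: B1–B2, B2–B3
The largest bag has 2 vertices, giving width 1; this decomposition certifies tw(G) ≤ 1. Any graph with an edge has treewidth ≥ 1, and G has the edge 2–0. Combining the bounds, tw(G) = 1.

1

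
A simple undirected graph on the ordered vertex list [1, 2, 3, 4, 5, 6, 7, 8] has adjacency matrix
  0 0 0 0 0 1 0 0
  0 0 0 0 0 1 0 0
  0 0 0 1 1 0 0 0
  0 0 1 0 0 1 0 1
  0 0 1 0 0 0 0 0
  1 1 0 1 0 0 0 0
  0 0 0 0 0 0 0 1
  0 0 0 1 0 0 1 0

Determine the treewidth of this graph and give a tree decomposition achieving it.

Treewidth 1.
One optimal decomposition is:
Bags: B1 = {4, 6}  B2 = {3, 4}  B3 = {1, 6}  B4 = {4, 8}  B5 = {7, 8}  B6 = {2, 6}  B7 = {3, 5}
Tree: B1–B2, B1–B3, B1–B4, B4–B5, B1–B6, B2–B7

Every bag has size at most 2, so the width is 2 − 1 = 1 and tw(G) ≤ 1. Any graph with an edge has treewidth ≥ 1, and G has the edge 6–4. The upper and lower bounds meet at 1, so that is the treewidth.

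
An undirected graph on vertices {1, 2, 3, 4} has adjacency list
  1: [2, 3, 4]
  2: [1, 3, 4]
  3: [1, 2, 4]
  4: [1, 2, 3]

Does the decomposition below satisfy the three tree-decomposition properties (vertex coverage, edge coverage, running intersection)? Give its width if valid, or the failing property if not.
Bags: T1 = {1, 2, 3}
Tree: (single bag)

No — vertex 4 appears in no bag.

A tree decomposition must satisfy three properties: every vertex lies in some bag; for every edge, both endpoints lie together in some bag; and for every vertex, the bags containing it form a connected subtree. Here vertex 4 appears in no bag, so the decomposition is invalid.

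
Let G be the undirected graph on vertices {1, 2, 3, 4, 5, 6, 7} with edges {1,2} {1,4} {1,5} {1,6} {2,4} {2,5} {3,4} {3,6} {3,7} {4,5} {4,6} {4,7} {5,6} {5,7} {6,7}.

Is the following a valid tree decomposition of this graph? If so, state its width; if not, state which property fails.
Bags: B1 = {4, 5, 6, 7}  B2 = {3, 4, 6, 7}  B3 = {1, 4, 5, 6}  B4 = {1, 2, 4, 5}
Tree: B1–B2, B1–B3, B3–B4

Yes; width 3.

Vertex coverage: the bags together contain {1, 2, 3, 4, 5, 6, 7}, the full vertex set. Edge coverage: each edge of G has both endpoints in at least one bag. Running intersection: for every vertex, the bags containing it form a connected subtree. All three properties hold, so this is a valid tree decomposition of width max|bag| − 1 = 3, and hence tw(G) ≤ 3.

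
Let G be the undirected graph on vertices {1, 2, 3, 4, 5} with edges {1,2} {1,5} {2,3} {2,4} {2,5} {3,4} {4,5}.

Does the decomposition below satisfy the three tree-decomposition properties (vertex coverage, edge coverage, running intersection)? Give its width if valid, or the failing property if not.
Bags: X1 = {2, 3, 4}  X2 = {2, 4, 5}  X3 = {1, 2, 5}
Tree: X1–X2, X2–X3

Yes; width 2.

Every vertex of G appears in some bag (union = {1, 2, 3, 4, 5}); every edge is covered by a bag; and for each vertex v the set of bags containing v is connected in the bag tree. The decomposition is therefore valid. The largest bag has 3 vertices, so the width is 2.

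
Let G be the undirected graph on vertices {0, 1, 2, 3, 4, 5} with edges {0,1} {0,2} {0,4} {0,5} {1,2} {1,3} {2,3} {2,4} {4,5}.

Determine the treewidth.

2

A width-2 tree decomposition is:
Bags: B1 = {0, 1, 2}  B2 = {0, 2, 4}  B3 = {0, 4, 5}  B4 = {1, 2, 3}
Tree: B1–B2, B2–B3, B1–B4
The largest bag has 3 vertices, giving width 2; this decomposition certifies tw(G) ≤ 2. On the other hand G contains the 3-clique {0, 1, 2}. A clique must lie in a single bag of any decomposition, so no decomposition can have width below 2. Therefore the treewidth is 2.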